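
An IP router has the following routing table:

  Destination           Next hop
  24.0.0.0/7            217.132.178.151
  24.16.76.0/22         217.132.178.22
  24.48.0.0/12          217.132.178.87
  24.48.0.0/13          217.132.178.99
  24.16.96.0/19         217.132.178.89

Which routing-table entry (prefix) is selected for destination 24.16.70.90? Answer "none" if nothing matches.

Entries matching 24.16.70.90:
  24.0.0.0/7 (24.0.0.0 - 25.255.255.255)
Most specific is 24.0.0.0/7.

24.0.0.0/7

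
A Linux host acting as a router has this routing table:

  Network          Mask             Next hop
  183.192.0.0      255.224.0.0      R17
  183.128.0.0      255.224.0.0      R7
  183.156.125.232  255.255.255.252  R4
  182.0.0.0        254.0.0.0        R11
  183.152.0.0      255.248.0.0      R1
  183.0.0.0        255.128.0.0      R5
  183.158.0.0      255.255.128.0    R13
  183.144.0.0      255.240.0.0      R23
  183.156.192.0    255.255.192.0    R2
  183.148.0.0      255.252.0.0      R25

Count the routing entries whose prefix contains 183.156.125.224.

4

Prefixes containing 183.156.125.224:
  182.0.0.0/7 (182.0.0.0 - 183.255.255.255)
  183.128.0.0/11 (183.128.0.0 - 183.159.255.255)
  183.144.0.0/12 (183.144.0.0 - 183.159.255.255)
  183.152.0.0/13 (183.152.0.0 - 183.159.255.255)
Total matching entries: 4.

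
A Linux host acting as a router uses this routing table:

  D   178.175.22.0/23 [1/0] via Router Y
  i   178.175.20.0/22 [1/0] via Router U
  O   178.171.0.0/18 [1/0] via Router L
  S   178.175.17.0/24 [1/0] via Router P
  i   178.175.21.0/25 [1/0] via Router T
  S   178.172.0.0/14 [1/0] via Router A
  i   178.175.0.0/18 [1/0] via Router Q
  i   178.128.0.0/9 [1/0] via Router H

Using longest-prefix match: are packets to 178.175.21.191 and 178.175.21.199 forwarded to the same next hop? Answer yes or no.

178.175.21.191: longest match 178.175.20.0/22 -> Router U
178.175.21.199: longest match 178.175.20.0/22 -> Router U

yes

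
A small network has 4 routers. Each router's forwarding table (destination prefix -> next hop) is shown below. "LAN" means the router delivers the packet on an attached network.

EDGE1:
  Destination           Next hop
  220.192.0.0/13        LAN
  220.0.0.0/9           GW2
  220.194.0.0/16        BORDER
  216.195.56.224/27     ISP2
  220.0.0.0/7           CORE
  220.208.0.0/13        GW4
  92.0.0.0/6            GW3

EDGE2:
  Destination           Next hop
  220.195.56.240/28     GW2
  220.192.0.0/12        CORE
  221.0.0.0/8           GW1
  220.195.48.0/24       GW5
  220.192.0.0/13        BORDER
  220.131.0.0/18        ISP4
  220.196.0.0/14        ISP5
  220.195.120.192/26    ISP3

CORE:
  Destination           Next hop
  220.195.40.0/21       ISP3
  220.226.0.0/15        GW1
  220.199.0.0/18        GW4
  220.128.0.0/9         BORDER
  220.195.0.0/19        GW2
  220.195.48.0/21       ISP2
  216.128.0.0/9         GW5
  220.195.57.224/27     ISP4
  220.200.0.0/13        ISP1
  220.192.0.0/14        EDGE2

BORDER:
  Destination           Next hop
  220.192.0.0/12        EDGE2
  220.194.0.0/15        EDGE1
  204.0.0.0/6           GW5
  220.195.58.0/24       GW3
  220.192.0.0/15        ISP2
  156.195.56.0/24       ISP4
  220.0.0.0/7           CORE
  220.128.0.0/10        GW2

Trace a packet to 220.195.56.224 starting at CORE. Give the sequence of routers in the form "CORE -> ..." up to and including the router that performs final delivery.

At CORE: longest match for 220.195.56.224 is 220.192.0.0/14 -> EDGE2
At EDGE2: longest match for 220.195.56.224 is 220.192.0.0/13 -> BORDER
At BORDER: longest match for 220.195.56.224 is 220.194.0.0/15 -> EDGE1
At EDGE1: longest match for 220.195.56.224 is 220.192.0.0/13 -> LAN

CORE -> EDGE2 -> BORDER -> EDGE1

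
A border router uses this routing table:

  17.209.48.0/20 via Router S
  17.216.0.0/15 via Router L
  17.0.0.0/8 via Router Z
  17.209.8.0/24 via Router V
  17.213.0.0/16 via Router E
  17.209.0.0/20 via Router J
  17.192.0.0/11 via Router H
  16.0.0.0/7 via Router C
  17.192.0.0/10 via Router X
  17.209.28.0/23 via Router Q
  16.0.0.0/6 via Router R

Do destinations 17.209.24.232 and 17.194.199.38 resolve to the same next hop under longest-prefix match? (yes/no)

yes

17.209.24.232: longest match 17.192.0.0/11 -> Router H
17.194.199.38: longest match 17.192.0.0/11 -> Router H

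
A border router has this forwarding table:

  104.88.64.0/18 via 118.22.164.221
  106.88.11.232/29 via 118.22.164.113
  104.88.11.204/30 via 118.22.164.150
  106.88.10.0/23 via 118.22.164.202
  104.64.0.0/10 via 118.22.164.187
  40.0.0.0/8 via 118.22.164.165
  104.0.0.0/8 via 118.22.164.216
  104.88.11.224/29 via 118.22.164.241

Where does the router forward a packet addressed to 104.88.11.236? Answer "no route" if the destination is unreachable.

118.22.164.187

Routes whose prefix contains 104.88.11.236:
  104.0.0.0/8 (104.0.0.0 - 104.255.255.255) -> 118.22.164.216
  104.64.0.0/10 (104.64.0.0 - 104.127.255.255) -> 118.22.164.187
More-specific entries that do NOT match:
  104.88.11.204/30 (104.88.11.204 - 104.88.11.207) does not contain 104.88.11.236
  106.88.11.232/29 (106.88.11.232 - 106.88.11.239) does not contain 104.88.11.236
  104.88.11.224/29 (104.88.11.224 - 104.88.11.231) does not contain 104.88.11.236
  106.88.10.0/23 (106.88.10.0 - 106.88.11.255) does not contain 104.88.11.236
  104.88.64.0/18 (104.88.64.0 - 104.88.127.255) does not contain 104.88.11.236
Longest matching prefix is /10 -> next hop 118.22.164.187.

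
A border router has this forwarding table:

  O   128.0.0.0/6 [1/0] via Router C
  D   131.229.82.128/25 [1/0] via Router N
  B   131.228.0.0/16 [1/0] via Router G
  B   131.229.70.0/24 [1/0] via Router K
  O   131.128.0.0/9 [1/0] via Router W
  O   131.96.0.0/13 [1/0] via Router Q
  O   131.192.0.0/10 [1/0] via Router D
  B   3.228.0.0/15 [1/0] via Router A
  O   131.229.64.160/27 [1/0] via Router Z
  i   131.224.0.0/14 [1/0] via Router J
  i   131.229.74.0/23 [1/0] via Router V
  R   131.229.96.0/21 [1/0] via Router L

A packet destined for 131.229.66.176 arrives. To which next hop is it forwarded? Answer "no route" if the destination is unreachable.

Router D

Routes whose prefix contains 131.229.66.176:
  128.0.0.0/6 (128.0.0.0 - 131.255.255.255) -> Router C
  131.128.0.0/9 (131.128.0.0 - 131.255.255.255) -> Router W
  131.192.0.0/10 (131.192.0.0 - 131.255.255.255) -> Router D
More-specific entries that do NOT match:
  131.229.64.160/27 (131.229.64.160 - 131.229.64.191) does not contain 131.229.66.176
  131.229.82.128/25 (131.229.82.128 - 131.229.82.255) does not contain 131.229.66.176
  131.229.70.0/24 (131.229.70.0 - 131.229.70.255) does not contain 131.229.66.176
  131.229.74.0/23 (131.229.74.0 - 131.229.75.255) does not contain 131.229.66.176
  131.229.96.0/21 (131.229.96.0 - 131.229.103.255) does not contain 131.229.66.176
  131.228.0.0/16 (131.228.0.0 - 131.228.255.255) does not contain 131.229.66.176
  3.228.0.0/15 (3.228.0.0 - 3.229.255.255) does not contain 131.229.66.176
  131.224.0.0/14 (131.224.0.0 - 131.227.255.255) does not contain 131.229.66.176
  131.96.0.0/13 (131.96.0.0 - 131.103.255.255) does not contain 131.229.66.176
Longest matching prefix is /10 -> next hop Router D.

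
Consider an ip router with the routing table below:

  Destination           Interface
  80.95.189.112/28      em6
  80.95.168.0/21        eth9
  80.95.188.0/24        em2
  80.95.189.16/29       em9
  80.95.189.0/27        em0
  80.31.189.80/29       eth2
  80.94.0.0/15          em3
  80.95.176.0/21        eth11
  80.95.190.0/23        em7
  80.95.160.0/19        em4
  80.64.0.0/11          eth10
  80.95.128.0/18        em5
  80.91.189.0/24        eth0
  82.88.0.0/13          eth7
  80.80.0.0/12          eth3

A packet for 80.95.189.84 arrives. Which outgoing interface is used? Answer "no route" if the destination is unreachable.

em4

Routes whose prefix contains 80.95.189.84:
  80.64.0.0/11 (80.64.0.0 - 80.95.255.255) -> eth10
  80.80.0.0/12 (80.80.0.0 - 80.95.255.255) -> eth3
  80.94.0.0/15 (80.94.0.0 - 80.95.255.255) -> em3
  80.95.128.0/18 (80.95.128.0 - 80.95.191.255) -> em5
  80.95.160.0/19 (80.95.160.0 - 80.95.191.255) -> em4
More-specific entries that do NOT match:
  80.95.189.16/29 (80.95.189.16 - 80.95.189.23) does not contain 80.95.189.84
  80.31.189.80/29 (80.31.189.80 - 80.31.189.87) does not contain 80.95.189.84
  80.95.189.112/28 (80.95.189.112 - 80.95.189.127) does not contain 80.95.189.84
  80.95.189.0/27 (80.95.189.0 - 80.95.189.31) does not contain 80.95.189.84
  80.95.188.0/24 (80.95.188.0 - 80.95.188.255) does not contain 80.95.189.84
  80.91.189.0/24 (80.91.189.0 - 80.91.189.255) does not contain 80.95.189.84
  80.95.190.0/23 (80.95.190.0 - 80.95.191.255) does not contain 80.95.189.84
  80.95.168.0/21 (80.95.168.0 - 80.95.175.255) does not contain 80.95.189.84
  80.95.176.0/21 (80.95.176.0 - 80.95.183.255) does not contain 80.95.189.84
Longest matching prefix is /19 -> interface em4.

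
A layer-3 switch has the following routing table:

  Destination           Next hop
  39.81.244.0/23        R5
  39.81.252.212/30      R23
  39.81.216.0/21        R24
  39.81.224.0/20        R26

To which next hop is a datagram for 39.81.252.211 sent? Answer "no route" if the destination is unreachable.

no route

No entry's prefix contains 39.81.252.211; there is no default route.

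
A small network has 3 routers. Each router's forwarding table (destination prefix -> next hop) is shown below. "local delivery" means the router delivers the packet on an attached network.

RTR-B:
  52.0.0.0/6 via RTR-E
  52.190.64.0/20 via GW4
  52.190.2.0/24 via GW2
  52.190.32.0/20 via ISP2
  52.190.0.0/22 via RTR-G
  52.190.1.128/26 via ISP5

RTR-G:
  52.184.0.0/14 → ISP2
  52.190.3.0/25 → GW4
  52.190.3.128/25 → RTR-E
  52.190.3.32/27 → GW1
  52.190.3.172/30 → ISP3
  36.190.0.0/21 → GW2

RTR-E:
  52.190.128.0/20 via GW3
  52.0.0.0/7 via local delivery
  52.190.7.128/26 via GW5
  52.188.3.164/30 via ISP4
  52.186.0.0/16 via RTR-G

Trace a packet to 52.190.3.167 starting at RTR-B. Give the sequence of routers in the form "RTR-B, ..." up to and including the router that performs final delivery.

At RTR-B: longest match for 52.190.3.167 is 52.190.0.0/22 -> RTR-G
At RTR-G: longest match for 52.190.3.167 is 52.190.3.128/25 -> RTR-E
At RTR-E: longest match for 52.190.3.167 is 52.0.0.0/7 -> local delivery

RTR-B, RTR-G, RTR-E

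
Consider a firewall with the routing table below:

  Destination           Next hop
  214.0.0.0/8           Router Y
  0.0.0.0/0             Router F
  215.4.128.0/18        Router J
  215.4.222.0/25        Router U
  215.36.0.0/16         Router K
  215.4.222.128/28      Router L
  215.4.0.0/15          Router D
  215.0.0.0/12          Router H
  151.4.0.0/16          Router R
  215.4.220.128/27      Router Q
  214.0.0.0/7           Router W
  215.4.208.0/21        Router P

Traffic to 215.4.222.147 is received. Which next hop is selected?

Router D

Routes whose prefix contains 215.4.222.147:
  0.0.0.0/0 (default, matches everything) -> Router F
  214.0.0.0/7 (214.0.0.0 - 215.255.255.255) -> Router W
  215.0.0.0/12 (215.0.0.0 - 215.15.255.255) -> Router H
  215.4.0.0/15 (215.4.0.0 - 215.5.255.255) -> Router D
More-specific entries that do NOT match:
  215.4.222.128/28 (215.4.222.128 - 215.4.222.143) does not contain 215.4.222.147
  215.4.220.128/27 (215.4.220.128 - 215.4.220.159) does not contain 215.4.222.147
  215.4.222.0/25 (215.4.222.0 - 215.4.222.127) does not contain 215.4.222.147
  215.4.208.0/21 (215.4.208.0 - 215.4.215.255) does not contain 215.4.222.147
  215.4.128.0/18 (215.4.128.0 - 215.4.191.255) does not contain 215.4.222.147
  215.36.0.0/16 (215.36.0.0 - 215.36.255.255) does not contain 215.4.222.147
  151.4.0.0/16 (151.4.0.0 - 151.4.255.255) does not contain 215.4.222.147
Longest matching prefix is /15 -> next hop Router D.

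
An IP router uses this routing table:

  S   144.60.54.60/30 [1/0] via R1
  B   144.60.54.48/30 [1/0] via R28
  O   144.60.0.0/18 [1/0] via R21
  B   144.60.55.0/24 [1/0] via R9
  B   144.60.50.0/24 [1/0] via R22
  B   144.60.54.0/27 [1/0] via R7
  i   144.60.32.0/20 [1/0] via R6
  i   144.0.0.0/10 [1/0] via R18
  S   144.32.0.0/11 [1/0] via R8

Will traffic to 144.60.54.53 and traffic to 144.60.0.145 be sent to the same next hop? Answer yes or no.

yes

144.60.54.53: longest match 144.60.0.0/18 -> R21
144.60.0.145: longest match 144.60.0.0/18 -> R21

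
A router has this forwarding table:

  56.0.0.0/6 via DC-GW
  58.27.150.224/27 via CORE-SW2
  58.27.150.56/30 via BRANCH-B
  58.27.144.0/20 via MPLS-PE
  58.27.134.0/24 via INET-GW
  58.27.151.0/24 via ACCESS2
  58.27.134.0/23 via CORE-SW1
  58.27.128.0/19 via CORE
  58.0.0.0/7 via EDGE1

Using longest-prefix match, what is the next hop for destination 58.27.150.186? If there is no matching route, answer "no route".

Routes whose prefix contains 58.27.150.186:
  56.0.0.0/6 (56.0.0.0 - 59.255.255.255) -> DC-GW
  58.0.0.0/7 (58.0.0.0 - 59.255.255.255) -> EDGE1
  58.27.128.0/19 (58.27.128.0 - 58.27.159.255) -> CORE
  58.27.144.0/20 (58.27.144.0 - 58.27.159.255) -> MPLS-PE
More-specific entries that do NOT match:
  58.27.150.56/30 (58.27.150.56 - 58.27.150.59) does not contain 58.27.150.186
  58.27.150.224/27 (58.27.150.224 - 58.27.150.255) does not contain 58.27.150.186
  58.27.134.0/24 (58.27.134.0 - 58.27.134.255) does not contain 58.27.150.186
  58.27.151.0/24 (58.27.151.0 - 58.27.151.255) does not contain 58.27.150.186
  58.27.134.0/23 (58.27.134.0 - 58.27.135.255) does not contain 58.27.150.186
Longest matching prefix is /20 -> next hop MPLS-PE.

MPLS-PE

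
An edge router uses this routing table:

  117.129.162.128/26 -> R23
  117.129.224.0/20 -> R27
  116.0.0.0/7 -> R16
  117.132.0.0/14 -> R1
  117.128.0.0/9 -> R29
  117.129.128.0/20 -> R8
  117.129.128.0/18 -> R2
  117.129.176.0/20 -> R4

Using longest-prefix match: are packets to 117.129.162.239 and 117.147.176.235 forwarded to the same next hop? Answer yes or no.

117.129.162.239: longest match 117.129.128.0/18 -> R2
117.147.176.235: longest match 117.128.0.0/9 -> R29

no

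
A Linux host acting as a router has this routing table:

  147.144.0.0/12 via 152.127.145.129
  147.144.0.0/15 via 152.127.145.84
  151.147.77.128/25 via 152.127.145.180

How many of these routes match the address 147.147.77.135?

1

Prefixes containing 147.147.77.135:
  147.144.0.0/12 (147.144.0.0 - 147.159.255.255)
Total matching entries: 1.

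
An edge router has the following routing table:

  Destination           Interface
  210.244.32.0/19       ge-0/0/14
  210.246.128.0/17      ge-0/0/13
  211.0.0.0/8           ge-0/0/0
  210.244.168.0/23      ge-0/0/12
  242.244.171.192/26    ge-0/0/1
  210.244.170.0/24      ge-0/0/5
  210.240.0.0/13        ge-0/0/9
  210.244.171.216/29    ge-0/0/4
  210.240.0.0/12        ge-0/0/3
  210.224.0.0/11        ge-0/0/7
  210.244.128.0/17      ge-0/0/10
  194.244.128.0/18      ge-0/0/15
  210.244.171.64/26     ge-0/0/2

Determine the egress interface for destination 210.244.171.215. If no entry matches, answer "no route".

Routes whose prefix contains 210.244.171.215:
  210.224.0.0/11 (210.224.0.0 - 210.255.255.255) -> ge-0/0/7
  210.240.0.0/12 (210.240.0.0 - 210.255.255.255) -> ge-0/0/3
  210.240.0.0/13 (210.240.0.0 - 210.247.255.255) -> ge-0/0/9
  210.244.128.0/17 (210.244.128.0 - 210.244.255.255) -> ge-0/0/10
More-specific entries that do NOT match:
  210.244.171.216/29 (210.244.171.216 - 210.244.171.223) does not contain 210.244.171.215
  242.244.171.192/26 (242.244.171.192 - 242.244.171.255) does not contain 210.244.171.215
  210.244.171.64/26 (210.244.171.64 - 210.244.171.127) does not contain 210.244.171.215
  210.244.170.0/24 (210.244.170.0 - 210.244.170.255) does not contain 210.244.171.215
  210.244.168.0/23 (210.244.168.0 - 210.244.169.255) does not contain 210.244.171.215
  210.244.32.0/19 (210.244.32.0 - 210.244.63.255) does not contain 210.244.171.215
  194.244.128.0/18 (194.244.128.0 - 194.244.191.255) does not contain 210.244.171.215
Longest matching prefix is /17 -> interface ge-0/0/10.

ge-0/0/10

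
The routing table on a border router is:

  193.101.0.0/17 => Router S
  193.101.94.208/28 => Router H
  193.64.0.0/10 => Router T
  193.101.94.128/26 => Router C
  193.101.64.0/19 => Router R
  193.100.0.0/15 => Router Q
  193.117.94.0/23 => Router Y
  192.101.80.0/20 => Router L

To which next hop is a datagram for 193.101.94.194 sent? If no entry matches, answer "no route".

Routes whose prefix contains 193.101.94.194:
  193.64.0.0/10 (193.64.0.0 - 193.127.255.255) -> Router T
  193.100.0.0/15 (193.100.0.0 - 193.101.255.255) -> Router Q
  193.101.0.0/17 (193.101.0.0 - 193.101.127.255) -> Router S
  193.101.64.0/19 (193.101.64.0 - 193.101.95.255) -> Router R
More-specific entries that do NOT match:
  193.101.94.208/28 (193.101.94.208 - 193.101.94.223) does not contain 193.101.94.194
  193.101.94.128/26 (193.101.94.128 - 193.101.94.191) does not contain 193.101.94.194
  193.117.94.0/23 (193.117.94.0 - 193.117.95.255) does not contain 193.101.94.194
  192.101.80.0/20 (192.101.80.0 - 192.101.95.255) does not contain 193.101.94.194
Longest matching prefix is /19 -> next hop Router R.

Router R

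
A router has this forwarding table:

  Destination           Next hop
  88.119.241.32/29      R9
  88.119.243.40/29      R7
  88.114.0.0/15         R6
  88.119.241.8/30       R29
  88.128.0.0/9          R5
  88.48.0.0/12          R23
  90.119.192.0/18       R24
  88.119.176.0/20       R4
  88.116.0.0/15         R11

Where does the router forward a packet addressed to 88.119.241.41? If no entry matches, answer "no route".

No entry's prefix contains 88.119.241.41; there is no default route.

no route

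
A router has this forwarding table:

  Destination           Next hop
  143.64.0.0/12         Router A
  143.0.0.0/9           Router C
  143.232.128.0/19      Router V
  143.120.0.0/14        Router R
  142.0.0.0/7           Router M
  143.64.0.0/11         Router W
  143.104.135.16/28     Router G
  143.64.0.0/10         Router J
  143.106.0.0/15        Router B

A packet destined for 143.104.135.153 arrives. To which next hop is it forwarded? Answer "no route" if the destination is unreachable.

Router J

Routes whose prefix contains 143.104.135.153:
  142.0.0.0/7 (142.0.0.0 - 143.255.255.255) -> Router M
  143.0.0.0/9 (143.0.0.0 - 143.127.255.255) -> Router C
  143.64.0.0/10 (143.64.0.0 - 143.127.255.255) -> Router J
More-specific entries that do NOT match:
  143.104.135.16/28 (143.104.135.16 - 143.104.135.31) does not contain 143.104.135.153
  143.232.128.0/19 (143.232.128.0 - 143.232.159.255) does not contain 143.104.135.153
  143.106.0.0/15 (143.106.0.0 - 143.107.255.255) does not contain 143.104.135.153
  143.120.0.0/14 (143.120.0.0 - 143.123.255.255) does not contain 143.104.135.153
  143.64.0.0/12 (143.64.0.0 - 143.79.255.255) does not contain 143.104.135.153
  143.64.0.0/11 (143.64.0.0 - 143.95.255.255) does not contain 143.104.135.153
Longest matching prefix is /10 -> next hop Router J.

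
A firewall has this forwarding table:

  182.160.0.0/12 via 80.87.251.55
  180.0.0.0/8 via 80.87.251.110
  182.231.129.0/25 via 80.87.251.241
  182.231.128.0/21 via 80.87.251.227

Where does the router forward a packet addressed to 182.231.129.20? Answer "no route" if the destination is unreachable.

80.87.251.241

Routes whose prefix contains 182.231.129.20:
  182.231.128.0/21 (182.231.128.0 - 182.231.135.255) -> 80.87.251.227
  182.231.129.0/25 (182.231.129.0 - 182.231.129.127) -> 80.87.251.241
Longest matching prefix is /25 -> next hop 80.87.251.241.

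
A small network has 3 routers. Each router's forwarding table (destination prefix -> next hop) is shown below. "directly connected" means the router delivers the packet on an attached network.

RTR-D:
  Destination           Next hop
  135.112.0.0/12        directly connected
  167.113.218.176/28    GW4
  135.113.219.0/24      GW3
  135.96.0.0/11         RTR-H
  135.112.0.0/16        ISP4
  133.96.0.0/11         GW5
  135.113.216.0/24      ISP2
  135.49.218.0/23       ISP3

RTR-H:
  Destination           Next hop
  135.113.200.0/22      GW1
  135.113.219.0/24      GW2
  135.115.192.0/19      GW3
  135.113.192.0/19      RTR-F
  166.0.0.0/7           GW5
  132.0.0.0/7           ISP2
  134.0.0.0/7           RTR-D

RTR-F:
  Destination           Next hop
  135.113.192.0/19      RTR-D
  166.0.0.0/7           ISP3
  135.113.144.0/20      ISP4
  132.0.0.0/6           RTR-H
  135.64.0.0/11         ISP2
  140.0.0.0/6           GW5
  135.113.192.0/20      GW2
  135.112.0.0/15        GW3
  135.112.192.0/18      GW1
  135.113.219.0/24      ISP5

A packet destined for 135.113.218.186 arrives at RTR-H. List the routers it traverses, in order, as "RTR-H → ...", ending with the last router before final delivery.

At RTR-H: longest match for 135.113.218.186 is 135.113.192.0/19 -> RTR-F
At RTR-F: longest match for 135.113.218.186 is 135.113.192.0/19 -> RTR-D
At RTR-D: longest match for 135.113.218.186 is 135.112.0.0/12 -> directly connected

RTR-H → RTR-F → RTR-D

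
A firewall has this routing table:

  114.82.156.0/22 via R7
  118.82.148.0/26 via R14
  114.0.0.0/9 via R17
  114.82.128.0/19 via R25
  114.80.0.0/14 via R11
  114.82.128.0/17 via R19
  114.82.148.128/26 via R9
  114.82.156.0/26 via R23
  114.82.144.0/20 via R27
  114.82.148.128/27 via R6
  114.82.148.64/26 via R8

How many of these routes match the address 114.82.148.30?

Prefixes containing 114.82.148.30:
  114.0.0.0/9 (114.0.0.0 - 114.127.255.255)
  114.80.0.0/14 (114.80.0.0 - 114.83.255.255)
  114.82.128.0/17 (114.82.128.0 - 114.82.255.255)
  114.82.128.0/19 (114.82.128.0 - 114.82.159.255)
  114.82.144.0/20 (114.82.144.0 - 114.82.159.255)
Total matching entries: 5.

5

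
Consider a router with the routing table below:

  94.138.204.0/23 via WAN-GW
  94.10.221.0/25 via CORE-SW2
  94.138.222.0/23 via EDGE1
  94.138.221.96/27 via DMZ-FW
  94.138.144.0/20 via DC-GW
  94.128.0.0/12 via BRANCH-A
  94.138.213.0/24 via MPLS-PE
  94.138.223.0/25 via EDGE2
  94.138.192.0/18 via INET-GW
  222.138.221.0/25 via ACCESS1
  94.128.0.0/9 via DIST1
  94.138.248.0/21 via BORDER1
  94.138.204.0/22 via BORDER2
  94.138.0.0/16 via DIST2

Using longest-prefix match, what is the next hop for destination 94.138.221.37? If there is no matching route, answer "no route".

INET-GW

Routes whose prefix contains 94.138.221.37:
  94.128.0.0/9 (94.128.0.0 - 94.255.255.255) -> DIST1
  94.128.0.0/12 (94.128.0.0 - 94.143.255.255) -> BRANCH-A
  94.138.0.0/16 (94.138.0.0 - 94.138.255.255) -> DIST2
  94.138.192.0/18 (94.138.192.0 - 94.138.255.255) -> INET-GW
More-specific entries that do NOT match:
  94.138.221.96/27 (94.138.221.96 - 94.138.221.127) does not contain 94.138.221.37
  94.10.221.0/25 (94.10.221.0 - 94.10.221.127) does not contain 94.138.221.37
  94.138.223.0/25 (94.138.223.0 - 94.138.223.127) does not contain 94.138.221.37
  222.138.221.0/25 (222.138.221.0 - 222.138.221.127) does not contain 94.138.221.37
  94.138.213.0/24 (94.138.213.0 - 94.138.213.255) does not contain 94.138.221.37
  94.138.204.0/23 (94.138.204.0 - 94.138.205.255) does not contain 94.138.221.37
  94.138.222.0/23 (94.138.222.0 - 94.138.223.255) does not contain 94.138.221.37
  94.138.204.0/22 (94.138.204.0 - 94.138.207.255) does not contain 94.138.221.37
  94.138.248.0/21 (94.138.248.0 - 94.138.255.255) does not contain 94.138.221.37
  94.138.144.0/20 (94.138.144.0 - 94.138.159.255) does not contain 94.138.221.37
Longest matching prefix is /18 -> next hop INET-GW.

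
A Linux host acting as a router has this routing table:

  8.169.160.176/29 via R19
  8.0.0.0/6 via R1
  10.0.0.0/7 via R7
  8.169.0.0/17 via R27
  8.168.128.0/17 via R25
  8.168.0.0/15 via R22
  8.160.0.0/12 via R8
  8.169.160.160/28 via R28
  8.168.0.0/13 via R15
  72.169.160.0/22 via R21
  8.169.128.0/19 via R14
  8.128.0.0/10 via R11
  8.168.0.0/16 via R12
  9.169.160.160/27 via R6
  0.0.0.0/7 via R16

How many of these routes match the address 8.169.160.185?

5

Prefixes containing 8.169.160.185:
  8.0.0.0/6 (8.0.0.0 - 11.255.255.255)
  8.128.0.0/10 (8.128.0.0 - 8.191.255.255)
  8.160.0.0/12 (8.160.0.0 - 8.175.255.255)
  8.168.0.0/13 (8.168.0.0 - 8.175.255.255)
  8.168.0.0/15 (8.168.0.0 - 8.169.255.255)
Total matching entries: 5.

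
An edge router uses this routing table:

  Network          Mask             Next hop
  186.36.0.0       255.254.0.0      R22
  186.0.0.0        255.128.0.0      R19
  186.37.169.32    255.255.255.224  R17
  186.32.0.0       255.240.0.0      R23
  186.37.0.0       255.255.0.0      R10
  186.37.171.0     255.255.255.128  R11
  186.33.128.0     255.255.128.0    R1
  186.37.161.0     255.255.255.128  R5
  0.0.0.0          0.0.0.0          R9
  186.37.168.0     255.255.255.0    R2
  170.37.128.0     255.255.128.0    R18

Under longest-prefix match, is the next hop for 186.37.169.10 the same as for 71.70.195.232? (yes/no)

186.37.169.10: longest match 186.37.0.0/16 -> R10
71.70.195.232: longest match 0.0.0.0/0 -> R9

no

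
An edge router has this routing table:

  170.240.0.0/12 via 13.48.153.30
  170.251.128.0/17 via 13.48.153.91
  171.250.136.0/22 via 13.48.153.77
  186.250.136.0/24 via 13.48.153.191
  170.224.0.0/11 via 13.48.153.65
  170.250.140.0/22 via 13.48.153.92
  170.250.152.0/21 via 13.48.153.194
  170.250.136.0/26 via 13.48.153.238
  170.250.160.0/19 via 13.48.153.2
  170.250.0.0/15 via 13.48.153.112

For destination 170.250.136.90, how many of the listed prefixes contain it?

Prefixes containing 170.250.136.90:
  170.224.0.0/11 (170.224.0.0 - 170.255.255.255)
  170.240.0.0/12 (170.240.0.0 - 170.255.255.255)
  170.250.0.0/15 (170.250.0.0 - 170.251.255.255)
Total matching entries: 3.

3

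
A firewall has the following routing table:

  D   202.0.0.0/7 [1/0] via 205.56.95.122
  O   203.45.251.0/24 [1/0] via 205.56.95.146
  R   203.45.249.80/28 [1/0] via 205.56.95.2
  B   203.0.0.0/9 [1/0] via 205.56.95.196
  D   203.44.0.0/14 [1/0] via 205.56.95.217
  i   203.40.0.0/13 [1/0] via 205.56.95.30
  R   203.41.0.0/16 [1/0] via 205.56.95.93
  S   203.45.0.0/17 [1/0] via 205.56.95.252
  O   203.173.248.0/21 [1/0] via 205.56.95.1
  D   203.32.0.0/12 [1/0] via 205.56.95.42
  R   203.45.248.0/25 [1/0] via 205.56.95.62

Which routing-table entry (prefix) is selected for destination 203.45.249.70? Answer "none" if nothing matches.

Entries matching 203.45.249.70:
  202.0.0.0/7 (202.0.0.0 - 203.255.255.255)
  203.0.0.0/9 (203.0.0.0 - 203.127.255.255)
  203.32.0.0/12 (203.32.0.0 - 203.47.255.255)
  203.40.0.0/13 (203.40.0.0 - 203.47.255.255)
  203.44.0.0/14 (203.44.0.0 - 203.47.255.255)
Most specific is 203.44.0.0/14.

203.44.0.0/14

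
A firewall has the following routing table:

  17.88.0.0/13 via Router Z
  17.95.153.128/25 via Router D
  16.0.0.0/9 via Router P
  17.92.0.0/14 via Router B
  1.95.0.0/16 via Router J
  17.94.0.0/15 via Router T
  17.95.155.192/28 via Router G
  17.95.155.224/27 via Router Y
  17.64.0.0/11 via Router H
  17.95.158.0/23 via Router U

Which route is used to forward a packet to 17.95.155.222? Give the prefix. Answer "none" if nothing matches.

17.94.0.0/15

Entries matching 17.95.155.222:
  17.64.0.0/11 (17.64.0.0 - 17.95.255.255)
  17.88.0.0/13 (17.88.0.0 - 17.95.255.255)
  17.92.0.0/14 (17.92.0.0 - 17.95.255.255)
  17.94.0.0/15 (17.94.0.0 - 17.95.255.255)
Most specific is 17.94.0.0/15.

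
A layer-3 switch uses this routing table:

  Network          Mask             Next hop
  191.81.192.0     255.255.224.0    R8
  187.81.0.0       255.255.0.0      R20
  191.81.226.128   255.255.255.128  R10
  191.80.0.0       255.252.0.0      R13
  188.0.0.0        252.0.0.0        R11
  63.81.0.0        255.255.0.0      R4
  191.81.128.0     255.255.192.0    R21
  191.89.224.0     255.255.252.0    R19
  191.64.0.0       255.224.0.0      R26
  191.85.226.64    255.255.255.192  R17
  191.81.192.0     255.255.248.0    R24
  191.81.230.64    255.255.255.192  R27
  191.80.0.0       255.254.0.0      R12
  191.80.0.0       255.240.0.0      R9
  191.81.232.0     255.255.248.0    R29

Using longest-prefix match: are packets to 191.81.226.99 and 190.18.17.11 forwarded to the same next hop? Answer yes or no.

no

191.81.226.99: longest match 191.80.0.0/15 -> R12
190.18.17.11: longest match 188.0.0.0/6 -> R11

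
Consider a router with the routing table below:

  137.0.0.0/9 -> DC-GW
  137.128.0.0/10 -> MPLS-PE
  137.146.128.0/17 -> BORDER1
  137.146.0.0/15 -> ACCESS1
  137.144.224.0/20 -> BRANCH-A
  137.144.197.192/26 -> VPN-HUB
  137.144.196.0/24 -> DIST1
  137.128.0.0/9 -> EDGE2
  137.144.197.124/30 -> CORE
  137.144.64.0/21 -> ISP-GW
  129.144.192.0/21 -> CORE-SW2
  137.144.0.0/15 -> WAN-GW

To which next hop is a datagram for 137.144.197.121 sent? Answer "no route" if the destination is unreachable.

Routes whose prefix contains 137.144.197.121:
  137.128.0.0/9 (137.128.0.0 - 137.255.255.255) -> EDGE2
  137.128.0.0/10 (137.128.0.0 - 137.191.255.255) -> MPLS-PE
  137.144.0.0/15 (137.144.0.0 - 137.145.255.255) -> WAN-GW
More-specific entries that do NOT match:
  137.144.197.124/30 (137.144.197.124 - 137.144.197.127) does not contain 137.144.197.121
  137.144.197.192/26 (137.144.197.192 - 137.144.197.255) does not contain 137.144.197.121
  137.144.196.0/24 (137.144.196.0 - 137.144.196.255) does not contain 137.144.197.121
  137.144.64.0/21 (137.144.64.0 - 137.144.71.255) does not contain 137.144.197.121
  129.144.192.0/21 (129.144.192.0 - 129.144.199.255) does not contain 137.144.197.121
  137.144.224.0/20 (137.144.224.0 - 137.144.239.255) does not contain 137.144.197.121
  137.146.128.0/17 (137.146.128.0 - 137.146.255.255) does not contain 137.144.197.121
Longest matching prefix is /15 -> next hop WAN-GW.

WAN-GW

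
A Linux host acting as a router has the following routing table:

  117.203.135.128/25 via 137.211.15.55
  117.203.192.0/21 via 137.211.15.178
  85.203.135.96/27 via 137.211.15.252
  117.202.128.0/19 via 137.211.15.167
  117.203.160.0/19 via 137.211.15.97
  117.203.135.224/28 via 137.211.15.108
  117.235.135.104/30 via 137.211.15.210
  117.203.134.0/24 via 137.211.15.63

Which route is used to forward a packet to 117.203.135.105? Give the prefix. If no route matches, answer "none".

117.203.135.105 is outside every listed prefix and there is no default route.

none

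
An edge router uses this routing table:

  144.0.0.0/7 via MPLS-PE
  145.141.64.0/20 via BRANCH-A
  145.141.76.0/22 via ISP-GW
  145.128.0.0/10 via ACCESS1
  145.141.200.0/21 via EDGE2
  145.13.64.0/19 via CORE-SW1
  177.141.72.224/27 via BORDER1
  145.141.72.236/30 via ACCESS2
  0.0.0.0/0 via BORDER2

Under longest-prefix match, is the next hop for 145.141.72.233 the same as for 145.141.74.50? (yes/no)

yes

145.141.72.233: longest match 145.141.64.0/20 -> BRANCH-A
145.141.74.50: longest match 145.141.64.0/20 -> BRANCH-A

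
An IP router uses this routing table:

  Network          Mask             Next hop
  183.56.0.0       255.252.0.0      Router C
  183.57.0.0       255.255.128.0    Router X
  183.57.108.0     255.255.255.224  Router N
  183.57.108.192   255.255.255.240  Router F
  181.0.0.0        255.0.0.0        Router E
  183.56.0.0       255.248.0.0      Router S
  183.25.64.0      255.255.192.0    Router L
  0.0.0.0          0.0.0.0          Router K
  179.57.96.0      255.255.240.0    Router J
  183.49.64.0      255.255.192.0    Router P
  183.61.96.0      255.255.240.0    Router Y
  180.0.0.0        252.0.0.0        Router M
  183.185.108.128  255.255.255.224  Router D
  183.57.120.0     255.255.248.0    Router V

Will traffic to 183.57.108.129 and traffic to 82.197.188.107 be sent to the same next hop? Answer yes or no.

183.57.108.129: longest match 183.57.0.0/17 -> Router X
82.197.188.107: longest match 0.0.0.0/0 -> Router K

no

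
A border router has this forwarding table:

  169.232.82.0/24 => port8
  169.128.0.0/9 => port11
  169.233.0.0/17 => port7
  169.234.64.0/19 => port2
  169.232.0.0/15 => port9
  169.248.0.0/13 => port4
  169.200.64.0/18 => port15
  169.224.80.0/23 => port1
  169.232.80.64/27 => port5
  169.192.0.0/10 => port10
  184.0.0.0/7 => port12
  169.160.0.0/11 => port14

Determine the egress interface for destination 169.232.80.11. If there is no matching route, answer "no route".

port9

Routes whose prefix contains 169.232.80.11:
  169.128.0.0/9 (169.128.0.0 - 169.255.255.255) -> port11
  169.192.0.0/10 (169.192.0.0 - 169.255.255.255) -> port10
  169.232.0.0/15 (169.232.0.0 - 169.233.255.255) -> port9
More-specific entries that do NOT match:
  169.232.80.64/27 (169.232.80.64 - 169.232.80.95) does not contain 169.232.80.11
  169.232.82.0/24 (169.232.82.0 - 169.232.82.255) does not contain 169.232.80.11
  169.224.80.0/23 (169.224.80.0 - 169.224.81.255) does not contain 169.232.80.11
  169.234.64.0/19 (169.234.64.0 - 169.234.95.255) does not contain 169.232.80.11
  169.200.64.0/18 (169.200.64.0 - 169.200.127.255) does not contain 169.232.80.11
  169.233.0.0/17 (169.233.0.0 - 169.233.127.255) does not contain 169.232.80.11
Longest matching prefix is /15 -> interface port9.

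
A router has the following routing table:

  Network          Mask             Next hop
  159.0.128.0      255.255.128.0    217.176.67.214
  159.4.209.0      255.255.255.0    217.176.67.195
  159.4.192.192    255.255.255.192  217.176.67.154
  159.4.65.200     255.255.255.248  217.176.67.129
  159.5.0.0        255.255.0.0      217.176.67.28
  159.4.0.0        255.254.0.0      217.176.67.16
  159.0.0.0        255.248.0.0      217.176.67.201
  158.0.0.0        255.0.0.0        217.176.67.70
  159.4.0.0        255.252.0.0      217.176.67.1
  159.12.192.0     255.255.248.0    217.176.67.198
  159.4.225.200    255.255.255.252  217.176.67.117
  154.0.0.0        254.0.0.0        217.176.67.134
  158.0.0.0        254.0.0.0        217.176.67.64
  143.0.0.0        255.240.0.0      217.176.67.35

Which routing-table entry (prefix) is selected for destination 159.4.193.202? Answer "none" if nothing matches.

Entries matching 159.4.193.202:
  158.0.0.0/7 (158.0.0.0 - 159.255.255.255)
  159.0.0.0/13 (159.0.0.0 - 159.7.255.255)
  159.4.0.0/14 (159.4.0.0 - 159.7.255.255)
  159.4.0.0/15 (159.4.0.0 - 159.5.255.255)
Most specific is 159.4.0.0/15.

159.4.0.0/15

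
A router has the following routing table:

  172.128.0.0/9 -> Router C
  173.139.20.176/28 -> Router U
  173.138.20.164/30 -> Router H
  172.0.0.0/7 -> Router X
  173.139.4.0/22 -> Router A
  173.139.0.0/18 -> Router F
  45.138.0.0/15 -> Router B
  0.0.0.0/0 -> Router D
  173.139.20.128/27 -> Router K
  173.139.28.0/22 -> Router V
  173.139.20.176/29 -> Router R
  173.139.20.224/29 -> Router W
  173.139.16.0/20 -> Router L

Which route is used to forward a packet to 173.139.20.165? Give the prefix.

173.139.16.0/20

Entries matching 173.139.20.165:
  0.0.0.0/0 (default, matches everything)
  172.0.0.0/7 (172.0.0.0 - 173.255.255.255)
  173.139.0.0/18 (173.139.0.0 - 173.139.63.255)
  173.139.16.0/20 (173.139.16.0 - 173.139.31.255)
Most specific is 173.139.16.0/20.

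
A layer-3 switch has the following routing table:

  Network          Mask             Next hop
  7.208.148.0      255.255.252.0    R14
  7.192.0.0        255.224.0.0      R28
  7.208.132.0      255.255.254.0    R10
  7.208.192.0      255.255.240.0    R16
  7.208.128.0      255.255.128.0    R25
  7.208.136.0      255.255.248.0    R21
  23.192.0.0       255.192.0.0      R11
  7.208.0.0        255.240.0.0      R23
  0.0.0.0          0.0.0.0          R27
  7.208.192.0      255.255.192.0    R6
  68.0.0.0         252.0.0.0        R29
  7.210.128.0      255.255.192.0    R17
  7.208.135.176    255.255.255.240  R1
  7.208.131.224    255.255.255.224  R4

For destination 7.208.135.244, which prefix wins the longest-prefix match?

Entries matching 7.208.135.244:
  0.0.0.0/0 (default, matches everything)
  7.192.0.0/11 (7.192.0.0 - 7.223.255.255)
  7.208.0.0/12 (7.208.0.0 - 7.223.255.255)
  7.208.128.0/17 (7.208.128.0 - 7.208.255.255)
Most specific is 7.208.128.0/17.

7.208.128.0/17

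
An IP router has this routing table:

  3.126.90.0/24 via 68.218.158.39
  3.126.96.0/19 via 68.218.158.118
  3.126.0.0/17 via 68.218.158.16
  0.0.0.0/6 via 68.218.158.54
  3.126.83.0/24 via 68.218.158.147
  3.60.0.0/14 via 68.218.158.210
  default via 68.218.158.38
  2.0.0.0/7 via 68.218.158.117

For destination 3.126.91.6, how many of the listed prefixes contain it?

4

Prefixes containing 3.126.91.6:
  0.0.0.0/0 (default, matches everything)
  0.0.0.0/6 (0.0.0.0 - 3.255.255.255)
  2.0.0.0/7 (2.0.0.0 - 3.255.255.255)
  3.126.0.0/17 (3.126.0.0 - 3.126.127.255)
Total matching entries: 4.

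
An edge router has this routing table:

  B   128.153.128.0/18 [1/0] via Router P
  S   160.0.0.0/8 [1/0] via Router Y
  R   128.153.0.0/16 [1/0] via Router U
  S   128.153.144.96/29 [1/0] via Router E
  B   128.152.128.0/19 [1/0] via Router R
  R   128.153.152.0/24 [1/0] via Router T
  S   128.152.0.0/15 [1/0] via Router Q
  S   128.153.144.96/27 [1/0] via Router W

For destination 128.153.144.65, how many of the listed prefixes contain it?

3

Prefixes containing 128.153.144.65:
  128.152.0.0/15 (128.152.0.0 - 128.153.255.255)
  128.153.0.0/16 (128.153.0.0 - 128.153.255.255)
  128.153.128.0/18 (128.153.128.0 - 128.153.191.255)
Total matching entries: 3.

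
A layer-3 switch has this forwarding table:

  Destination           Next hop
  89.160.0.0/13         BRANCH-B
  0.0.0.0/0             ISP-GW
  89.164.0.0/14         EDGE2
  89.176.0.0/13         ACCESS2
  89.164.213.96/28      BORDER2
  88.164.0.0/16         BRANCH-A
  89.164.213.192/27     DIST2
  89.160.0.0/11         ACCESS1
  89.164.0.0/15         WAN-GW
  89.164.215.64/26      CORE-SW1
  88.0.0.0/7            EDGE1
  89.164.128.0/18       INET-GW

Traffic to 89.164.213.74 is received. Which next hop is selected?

WAN-GW

Routes whose prefix contains 89.164.213.74:
  0.0.0.0/0 (default, matches everything) -> ISP-GW
  88.0.0.0/7 (88.0.0.0 - 89.255.255.255) -> EDGE1
  89.160.0.0/11 (89.160.0.0 - 89.191.255.255) -> ACCESS1
  89.160.0.0/13 (89.160.0.0 - 89.167.255.255) -> BRANCH-B
  89.164.0.0/14 (89.164.0.0 - 89.167.255.255) -> EDGE2
  89.164.0.0/15 (89.164.0.0 - 89.165.255.255) -> WAN-GW
More-specific entries that do NOT match:
  89.164.213.96/28 (89.164.213.96 - 89.164.213.111) does not contain 89.164.213.74
  89.164.213.192/27 (89.164.213.192 - 89.164.213.223) does not contain 89.164.213.74
  89.164.215.64/26 (89.164.215.64 - 89.164.215.127) does not contain 89.164.213.74
  89.164.128.0/18 (89.164.128.0 - 89.164.191.255) does not contain 89.164.213.74
  88.164.0.0/16 (88.164.0.0 - 88.164.255.255) does not contain 89.164.213.74
Longest matching prefix is /15 -> next hop WAN-GW.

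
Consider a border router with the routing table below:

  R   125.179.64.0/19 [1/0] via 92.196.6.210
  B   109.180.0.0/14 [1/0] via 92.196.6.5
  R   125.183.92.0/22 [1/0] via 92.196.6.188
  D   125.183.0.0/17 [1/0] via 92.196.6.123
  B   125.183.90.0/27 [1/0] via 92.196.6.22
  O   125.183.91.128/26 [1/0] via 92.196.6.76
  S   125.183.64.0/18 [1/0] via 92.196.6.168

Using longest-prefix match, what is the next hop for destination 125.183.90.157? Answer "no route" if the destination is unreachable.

Routes whose prefix contains 125.183.90.157:
  125.183.0.0/17 (125.183.0.0 - 125.183.127.255) -> 92.196.6.123
  125.183.64.0/18 (125.183.64.0 - 125.183.127.255) -> 92.196.6.168
More-specific entries that do NOT match:
  125.183.90.0/27 (125.183.90.0 - 125.183.90.31) does not contain 125.183.90.157
  125.183.91.128/26 (125.183.91.128 - 125.183.91.191) does not contain 125.183.90.157
  125.183.92.0/22 (125.183.92.0 - 125.183.95.255) does not contain 125.183.90.157
  125.179.64.0/19 (125.179.64.0 - 125.179.95.255) does not contain 125.183.90.157
Longest matching prefix is /18 -> next hop 92.196.6.168.

92.196.6.168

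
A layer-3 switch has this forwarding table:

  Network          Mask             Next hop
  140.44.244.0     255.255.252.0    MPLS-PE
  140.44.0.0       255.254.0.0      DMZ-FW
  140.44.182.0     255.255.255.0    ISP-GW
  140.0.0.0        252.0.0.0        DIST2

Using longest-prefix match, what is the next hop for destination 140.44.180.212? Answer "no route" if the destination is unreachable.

Routes whose prefix contains 140.44.180.212:
  140.0.0.0/6 (140.0.0.0 - 143.255.255.255) -> DIST2
  140.44.0.0/15 (140.44.0.0 - 140.45.255.255) -> DMZ-FW
More-specific entries that do NOT match:
  140.44.182.0/24 (140.44.182.0 - 140.44.182.255) does not contain 140.44.180.212
  140.44.244.0/22 (140.44.244.0 - 140.44.247.255) does not contain 140.44.180.212
Longest matching prefix is /15 -> next hop DMZ-FW.

DMZ-FW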